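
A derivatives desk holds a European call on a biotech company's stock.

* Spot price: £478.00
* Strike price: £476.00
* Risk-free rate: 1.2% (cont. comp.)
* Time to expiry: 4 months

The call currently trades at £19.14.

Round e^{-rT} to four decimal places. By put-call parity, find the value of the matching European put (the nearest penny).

exp(−rT) = exp(−0.012·0.3333) = 0.9960
Put-call parity: C − P = S − K·e^(−rT) = 478 − 476·0.9960 = 478 − 474.0960 = 3.9040
P = C − (C − P) = 19.14 − (3.9040) = 15.2360

£15.24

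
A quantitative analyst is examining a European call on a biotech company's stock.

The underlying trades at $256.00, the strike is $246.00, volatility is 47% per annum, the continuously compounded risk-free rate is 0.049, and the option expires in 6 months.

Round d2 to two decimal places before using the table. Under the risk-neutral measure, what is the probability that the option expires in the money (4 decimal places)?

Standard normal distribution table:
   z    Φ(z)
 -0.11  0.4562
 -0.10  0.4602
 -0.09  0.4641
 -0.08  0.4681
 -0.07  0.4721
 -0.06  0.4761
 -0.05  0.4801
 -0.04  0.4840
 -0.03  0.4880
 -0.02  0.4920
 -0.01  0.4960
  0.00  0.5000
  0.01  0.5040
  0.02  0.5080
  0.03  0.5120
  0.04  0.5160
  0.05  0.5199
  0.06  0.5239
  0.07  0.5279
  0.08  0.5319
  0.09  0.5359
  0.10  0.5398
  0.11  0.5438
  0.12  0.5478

σ√T = 0.47 × 0.7071 = 0.3323
ln(S/K) + (r + σ²/2)T = ln(256/246) + (0.049 + 0.47²/2)·0.5 = 0.0398 + 0.0797 = 0.1196
d₁ = 0.1196 / 0.3323 = 0.3598 which rounds to 0.36
d₂ = d₁ − σ√T = 0.3598 − 0.3323 = 0.0274 which rounds to 0.03
Risk-neutral Pr[S_T > K] = N(d₂) = N(0.03) = 0.5120

0.5120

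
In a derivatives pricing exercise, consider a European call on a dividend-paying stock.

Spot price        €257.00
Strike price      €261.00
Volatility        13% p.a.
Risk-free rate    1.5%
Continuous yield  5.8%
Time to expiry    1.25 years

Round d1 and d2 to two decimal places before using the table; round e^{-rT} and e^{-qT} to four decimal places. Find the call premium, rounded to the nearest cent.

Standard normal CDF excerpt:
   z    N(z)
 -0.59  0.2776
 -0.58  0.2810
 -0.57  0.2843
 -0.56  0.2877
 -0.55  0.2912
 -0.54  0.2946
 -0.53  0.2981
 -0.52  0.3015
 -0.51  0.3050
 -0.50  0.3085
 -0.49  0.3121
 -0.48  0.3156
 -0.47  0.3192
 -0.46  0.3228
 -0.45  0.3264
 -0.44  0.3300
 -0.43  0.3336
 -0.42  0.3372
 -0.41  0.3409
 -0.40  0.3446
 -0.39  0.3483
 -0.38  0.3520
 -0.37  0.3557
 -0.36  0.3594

σ√T = 0.13 × 1.1180 = 0.1453
ln(S/K) + (r − q + σ²/2)T = ln(257/261) + (0.015 − 0.058 + 0.13²/2)·1.25 = -0.0154 − 0.0432 = -0.0586
d₁ = -0.0586 / 0.1453 = -0.4034 ⇒ -0.40
d₂ = d₁ − σ√T = -0.4034 − 0.1453 = -0.5487 ⇒ -0.55
e^(−qT) = e^(−0.058·1.25) = 0.9301;  e^(−rT) = e^(−0.015·1.25) = 0.9814
N(d₁) = N(-0.40) = 0.3446;  N(d₂) = N(-0.55) = 0.2912
C = 257·0.9301·0.3446 − 261·0.9814·0.2912 = 82.3717 − 74.5895 = 7.7822

€7.78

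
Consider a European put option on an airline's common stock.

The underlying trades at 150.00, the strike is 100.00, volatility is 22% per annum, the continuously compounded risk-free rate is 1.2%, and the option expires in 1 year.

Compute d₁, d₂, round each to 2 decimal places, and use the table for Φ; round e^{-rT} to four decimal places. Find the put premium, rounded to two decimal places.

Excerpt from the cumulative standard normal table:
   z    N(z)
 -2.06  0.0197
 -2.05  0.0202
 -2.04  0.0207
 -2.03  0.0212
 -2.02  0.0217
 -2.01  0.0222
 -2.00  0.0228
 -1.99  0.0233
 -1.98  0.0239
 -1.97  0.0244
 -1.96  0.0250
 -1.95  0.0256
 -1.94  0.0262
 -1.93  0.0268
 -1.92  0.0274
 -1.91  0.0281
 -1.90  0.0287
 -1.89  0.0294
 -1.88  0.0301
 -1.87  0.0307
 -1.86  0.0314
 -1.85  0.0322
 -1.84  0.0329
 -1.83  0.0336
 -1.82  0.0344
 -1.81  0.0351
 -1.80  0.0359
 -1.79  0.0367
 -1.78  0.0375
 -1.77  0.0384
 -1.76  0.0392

0.30

σ√T = 0.22 × 1.0000 = 0.2200
ln(S/K) + (r + σ²/2)T = ln(150/100) + (0.012 + 0.22²/2)·1 = 0.4055 + 0.0362 = 0.4417
d₁ = 0.4417 / 0.2200 = 2.0076 ⇒ 2.01
d₂ = d₁ − σ√T = 2.0076 − 0.2200 = 1.7876 ⇒ 1.79
e^(−rT) = e^(−0.012·1) = 0.9881
P = 100·0.9881·N(-1.79) − 150·N(-2.01) = 100·0.9881·0.0367 − 150·0.0222 = 3.6263 − 3.3300 = 0.2963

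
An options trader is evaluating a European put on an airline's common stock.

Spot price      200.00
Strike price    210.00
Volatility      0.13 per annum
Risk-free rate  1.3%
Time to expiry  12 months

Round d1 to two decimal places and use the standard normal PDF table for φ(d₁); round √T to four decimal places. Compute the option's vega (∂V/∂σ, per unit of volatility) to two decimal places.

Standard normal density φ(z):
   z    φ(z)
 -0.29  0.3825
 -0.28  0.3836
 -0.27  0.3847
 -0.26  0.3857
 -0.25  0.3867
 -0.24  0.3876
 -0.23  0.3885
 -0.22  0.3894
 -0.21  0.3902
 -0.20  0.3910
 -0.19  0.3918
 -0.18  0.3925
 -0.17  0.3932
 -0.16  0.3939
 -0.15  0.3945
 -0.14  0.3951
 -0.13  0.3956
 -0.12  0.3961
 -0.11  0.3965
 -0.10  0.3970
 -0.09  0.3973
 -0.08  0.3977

σ√T = 0.13·√1 = 0.1300
d₁ = [ln(200/210) + (0.013 + 0.13²/2)·1] / 0.1300 = [-0.0488 + 0.0215] / 0.1300 = -0.2103 which rounds to -0.21
√T = √1 = 1.0000
φ(d₁) = φ(-0.21) = 0.3902
vega = S·φ(d₁)·√T = 200·0.3902·1.0000 = 78.0400

78.04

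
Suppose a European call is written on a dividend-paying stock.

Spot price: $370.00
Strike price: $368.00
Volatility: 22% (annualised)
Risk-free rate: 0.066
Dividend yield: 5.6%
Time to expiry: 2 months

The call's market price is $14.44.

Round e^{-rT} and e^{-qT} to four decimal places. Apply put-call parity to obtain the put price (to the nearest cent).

exp(−qT) = exp(−0.056·0.1667) = 0.9907;  exp(−rT) = exp(−0.066·0.1667) = 0.9891
Put-call parity: C − P = S·e^(−qT) − K·e^(−rT) = 370·0.9907 − 368·0.9891 = 366.5590 − 363.9888 = 2.5702
P = C − (C − P) = 14.44 − (2.5702) = 11.8698

$11.87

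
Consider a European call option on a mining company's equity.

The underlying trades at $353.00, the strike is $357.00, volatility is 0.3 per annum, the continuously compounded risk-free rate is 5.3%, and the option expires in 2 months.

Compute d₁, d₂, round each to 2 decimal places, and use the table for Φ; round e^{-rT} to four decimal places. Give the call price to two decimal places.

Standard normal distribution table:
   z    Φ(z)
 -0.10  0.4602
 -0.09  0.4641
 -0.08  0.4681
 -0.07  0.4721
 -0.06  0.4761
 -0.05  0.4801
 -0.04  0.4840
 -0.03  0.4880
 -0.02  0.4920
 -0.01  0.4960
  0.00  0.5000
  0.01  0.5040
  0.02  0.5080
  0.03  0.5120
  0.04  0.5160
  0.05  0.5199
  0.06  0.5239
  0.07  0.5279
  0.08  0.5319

σ√T = 0.3·√0.1667 = 0.1225
d₁ = [ln(353/357) + (0.053 + 0.3²/2)·0.1667] / 0.1225 = [-0.0113 + 0.0163] / 0.1225 = 0.0414 → 0.04
d₂ = d₁ − σ√T = 0.0414 − 0.1225 = -0.0811 → -0.08
exp(−rT) = exp(−0.053·0.1667) = 0.9912
N(d₁) = N(0.04) = 0.5160;  N(d₂) = N(-0.08) = 0.4681
C = 353·0.5160 − 357·0.9912·0.4681 = 182.1480 − 165.6411 = 16.5069

$16.51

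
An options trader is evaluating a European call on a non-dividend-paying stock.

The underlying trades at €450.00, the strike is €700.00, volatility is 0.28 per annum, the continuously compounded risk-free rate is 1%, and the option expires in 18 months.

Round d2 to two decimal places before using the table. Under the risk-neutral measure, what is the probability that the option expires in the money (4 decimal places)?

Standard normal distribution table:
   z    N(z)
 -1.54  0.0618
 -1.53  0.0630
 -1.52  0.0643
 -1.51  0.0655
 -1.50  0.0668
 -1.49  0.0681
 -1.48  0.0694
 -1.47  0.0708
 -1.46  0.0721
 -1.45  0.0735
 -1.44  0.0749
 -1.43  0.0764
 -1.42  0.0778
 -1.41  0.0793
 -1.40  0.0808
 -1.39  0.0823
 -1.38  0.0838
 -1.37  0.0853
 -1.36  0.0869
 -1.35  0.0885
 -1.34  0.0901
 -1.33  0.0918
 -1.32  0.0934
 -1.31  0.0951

0.0778

σ√T = 0.28·√1.5 = 0.3429
d₁ = [ln(450/700) + (0.01 + 0.28²/2)·1.5] / 0.3429 = [-0.4418 + 0.0738] / 0.3429 = -1.0732 which rounds to -1.07
d₂ = d₁ − σ√T = -1.0732 − 0.3429 = -1.4161 which rounds to -1.42
Risk-neutral Pr[S_T > K] = N(d₂) = N(-1.42) = 0.0778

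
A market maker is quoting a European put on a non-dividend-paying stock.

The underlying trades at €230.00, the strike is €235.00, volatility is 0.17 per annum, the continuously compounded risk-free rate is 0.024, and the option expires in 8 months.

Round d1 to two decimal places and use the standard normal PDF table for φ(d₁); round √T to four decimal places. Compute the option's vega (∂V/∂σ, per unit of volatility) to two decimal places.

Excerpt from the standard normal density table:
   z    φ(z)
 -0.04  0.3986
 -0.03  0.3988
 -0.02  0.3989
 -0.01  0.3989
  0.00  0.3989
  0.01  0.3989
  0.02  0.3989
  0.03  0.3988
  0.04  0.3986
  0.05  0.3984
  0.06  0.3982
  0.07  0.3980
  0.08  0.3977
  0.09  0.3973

σ√T = 0.17·√0.6667 = 0.1388
ln(S/K) + (r + σ²/2)T = ln(230/235) + (0.024 + 0.17²/2)·0.6667 = -0.0215 + 0.0256 = 0.0041
d₁ = 0.0041 / 0.1388 = 0.0297 ⇒ 0.03
√T = √0.6667 = 0.8165
φ(d₁) = φ(0.03) = 0.3988
vega = S·φ(d₁)·√T = 230·0.3988·0.8165 = 74.8926

74.89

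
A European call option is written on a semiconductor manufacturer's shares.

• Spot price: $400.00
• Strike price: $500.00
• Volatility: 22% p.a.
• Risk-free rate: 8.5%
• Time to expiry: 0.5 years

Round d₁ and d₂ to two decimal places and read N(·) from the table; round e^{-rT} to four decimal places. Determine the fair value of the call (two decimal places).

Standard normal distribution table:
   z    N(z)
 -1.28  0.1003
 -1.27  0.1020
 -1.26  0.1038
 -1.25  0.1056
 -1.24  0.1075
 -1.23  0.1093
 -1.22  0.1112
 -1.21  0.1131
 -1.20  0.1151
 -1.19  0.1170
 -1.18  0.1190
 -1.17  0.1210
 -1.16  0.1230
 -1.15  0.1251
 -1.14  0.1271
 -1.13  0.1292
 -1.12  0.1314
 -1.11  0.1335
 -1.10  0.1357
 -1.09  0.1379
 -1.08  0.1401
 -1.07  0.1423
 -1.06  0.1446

T = 0.5;  σ√T = 0.1556
d₁ = [ln(400/500) + (0.085 + 0.22²/2)·0.5] / 0.1556 = [-0.2231 + 0.0546] / 0.1556 = -1.0834 which rounds to -1.08
d₂ = d₁ − σ√T = -1.0834 − 0.1556 = -1.2390 which rounds to -1.24
exp(−rT) = exp(−0.085·0.5) = 0.9584
N(d₁) = N(-1.08) = 0.1401;  N(d₂) = N(-1.24) = 0.1075
C = 400·0.1401 − 500·0.9584·0.1075 = 56.0400 − 51.5140 = 4.5260

$4.53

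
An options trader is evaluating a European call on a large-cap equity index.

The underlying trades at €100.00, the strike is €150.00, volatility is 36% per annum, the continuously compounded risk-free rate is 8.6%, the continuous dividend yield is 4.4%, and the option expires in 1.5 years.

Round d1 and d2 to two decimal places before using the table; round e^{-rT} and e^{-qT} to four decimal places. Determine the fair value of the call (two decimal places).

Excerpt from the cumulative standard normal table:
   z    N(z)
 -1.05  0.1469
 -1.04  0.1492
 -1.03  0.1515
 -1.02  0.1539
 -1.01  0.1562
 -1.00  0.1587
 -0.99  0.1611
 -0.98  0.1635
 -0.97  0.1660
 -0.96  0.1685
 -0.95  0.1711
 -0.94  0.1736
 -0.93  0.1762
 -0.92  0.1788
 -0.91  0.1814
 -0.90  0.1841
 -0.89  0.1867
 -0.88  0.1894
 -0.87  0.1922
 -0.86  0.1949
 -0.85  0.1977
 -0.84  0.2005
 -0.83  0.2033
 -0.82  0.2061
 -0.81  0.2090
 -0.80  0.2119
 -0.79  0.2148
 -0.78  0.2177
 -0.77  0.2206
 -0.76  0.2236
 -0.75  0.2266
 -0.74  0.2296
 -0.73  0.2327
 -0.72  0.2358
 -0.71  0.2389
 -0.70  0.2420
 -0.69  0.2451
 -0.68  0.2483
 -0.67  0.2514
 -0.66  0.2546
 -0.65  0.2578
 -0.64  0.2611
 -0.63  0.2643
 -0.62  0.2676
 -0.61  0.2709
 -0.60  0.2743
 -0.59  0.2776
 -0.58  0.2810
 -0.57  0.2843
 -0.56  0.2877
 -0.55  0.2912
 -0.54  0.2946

T = 1.5;  σ√T = 0.4409
ln(S/K) + (r − q + σ²/2)T = ln(100/150) + (0.086 − 0.044 + 0.36²/2)·1.5 = -0.4055 + 0.1602 = -0.2453
d₁ = -0.2453 / 0.4409 = -0.5563 ≈ -0.56
d₂ = d₁ − σ√T = -0.5563 − 0.4409 = -0.9972 ≈ -1.00
exp(−qT) = exp(−0.044·1.5) = 0.9361;  exp(−rT) = exp(−0.086·1.5) = 0.8790
C = 100·0.9361·N(-0.56) − 150·0.8790·N(-1.00) = 100·0.9361·0.2877 − 150·0.8790·0.1587 = 26.9316 − 20.9246 = 6.0070

€6.01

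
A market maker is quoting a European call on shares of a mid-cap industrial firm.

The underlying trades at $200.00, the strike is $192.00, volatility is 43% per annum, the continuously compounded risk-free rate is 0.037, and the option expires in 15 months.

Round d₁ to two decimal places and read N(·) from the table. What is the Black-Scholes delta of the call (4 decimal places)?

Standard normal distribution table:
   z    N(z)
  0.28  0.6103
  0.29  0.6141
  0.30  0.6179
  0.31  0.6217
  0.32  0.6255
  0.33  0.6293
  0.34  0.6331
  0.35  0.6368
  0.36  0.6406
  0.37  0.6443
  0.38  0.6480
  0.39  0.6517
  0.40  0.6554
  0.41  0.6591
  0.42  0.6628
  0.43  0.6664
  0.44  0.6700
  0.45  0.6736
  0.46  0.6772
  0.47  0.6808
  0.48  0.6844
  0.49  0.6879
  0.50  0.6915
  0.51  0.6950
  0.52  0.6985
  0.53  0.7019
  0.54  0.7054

0.6628

σ√T = 0.43 × 1.1180 = 0.4808
d₁ = [ln(200/192) + (0.037 + 0.43²/2)·1.25] / 0.4808 = [0.0408 + 0.1618] / 0.4808 = 0.4215 ≈ 0.42
N(d₁) = N(0.42) = 0.6628
Δ_call = N(d₁) = 0.6628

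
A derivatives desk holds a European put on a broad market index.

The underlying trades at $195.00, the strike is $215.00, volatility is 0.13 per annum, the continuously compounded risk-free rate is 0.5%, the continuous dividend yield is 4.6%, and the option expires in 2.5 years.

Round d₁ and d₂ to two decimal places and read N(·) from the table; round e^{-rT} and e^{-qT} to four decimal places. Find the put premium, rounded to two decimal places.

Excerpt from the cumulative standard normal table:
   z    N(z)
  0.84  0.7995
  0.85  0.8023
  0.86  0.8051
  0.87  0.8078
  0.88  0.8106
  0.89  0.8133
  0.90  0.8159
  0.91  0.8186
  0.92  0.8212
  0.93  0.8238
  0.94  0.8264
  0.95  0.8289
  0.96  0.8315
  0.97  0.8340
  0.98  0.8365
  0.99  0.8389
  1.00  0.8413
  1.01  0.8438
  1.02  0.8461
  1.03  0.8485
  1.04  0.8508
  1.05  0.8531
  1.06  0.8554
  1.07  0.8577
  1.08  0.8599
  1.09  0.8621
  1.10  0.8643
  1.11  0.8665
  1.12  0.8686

T = 2.5;  σ√T = 0.2055
ln(S/K) + (r − q + σ²/2)T = ln(195/215) + (0.005 − 0.046 + 0.13²/2)·2.5 = -0.0976 − 0.0814 = -0.1790
d₁ = -0.1790 / 0.2055 = -0.8709 ⇒ -0.87
d₂ = d₁ − σ√T = -0.8709 − 0.2055 = -1.0765 ⇒ -1.08
e^(−qT) = e^(−0.046·2.5) = 0.8914;  e^(−rT) = e^(−0.005·2.5) = 0.9876
N(−d₂) = N(1.08) = 0.8599;  N(−d₁) = N(0.87) = 0.8078
P = 215·0.9876·0.8599 − 195·0.8914·0.8078 = 182.5860 − 140.4142 = 42.1718

$42.17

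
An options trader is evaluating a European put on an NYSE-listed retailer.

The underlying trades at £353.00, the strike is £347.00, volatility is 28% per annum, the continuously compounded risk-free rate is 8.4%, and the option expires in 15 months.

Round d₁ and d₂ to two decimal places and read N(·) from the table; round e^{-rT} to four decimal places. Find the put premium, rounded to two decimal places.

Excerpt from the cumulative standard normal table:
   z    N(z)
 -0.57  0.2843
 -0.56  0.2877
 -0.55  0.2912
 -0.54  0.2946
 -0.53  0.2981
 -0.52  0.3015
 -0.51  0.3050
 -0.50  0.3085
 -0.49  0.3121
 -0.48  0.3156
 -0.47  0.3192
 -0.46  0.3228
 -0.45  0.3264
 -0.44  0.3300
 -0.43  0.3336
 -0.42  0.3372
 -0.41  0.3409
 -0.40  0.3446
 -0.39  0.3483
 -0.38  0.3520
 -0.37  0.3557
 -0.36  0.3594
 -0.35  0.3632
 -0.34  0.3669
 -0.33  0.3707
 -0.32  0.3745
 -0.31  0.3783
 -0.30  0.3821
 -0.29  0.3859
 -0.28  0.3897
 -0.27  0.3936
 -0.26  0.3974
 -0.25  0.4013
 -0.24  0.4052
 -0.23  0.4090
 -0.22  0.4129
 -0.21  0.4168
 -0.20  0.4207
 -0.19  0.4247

£24.98

σ√T = 0.28 × 1.1180 = 0.3130
d₁ = [ln(353/347) + (0.084 + 0.28²/2)·1.25] / 0.3130 = [0.0171 + 0.1540] / 0.3130 = 0.5467 ≈ 0.55
d₂ = d₁ − σ√T = 0.5467 − 0.3130 = 0.2336 ≈ 0.23
exp(−rT) = exp(−0.084·1.25) = 0.9003
N(−d₂) = N(-0.23) = 0.4090;  N(−d₁) = N(-0.55) = 0.2912
P = 347·0.9003·0.4090 − 353·0.2912 = 127.7733 − 102.7936 = 24.9797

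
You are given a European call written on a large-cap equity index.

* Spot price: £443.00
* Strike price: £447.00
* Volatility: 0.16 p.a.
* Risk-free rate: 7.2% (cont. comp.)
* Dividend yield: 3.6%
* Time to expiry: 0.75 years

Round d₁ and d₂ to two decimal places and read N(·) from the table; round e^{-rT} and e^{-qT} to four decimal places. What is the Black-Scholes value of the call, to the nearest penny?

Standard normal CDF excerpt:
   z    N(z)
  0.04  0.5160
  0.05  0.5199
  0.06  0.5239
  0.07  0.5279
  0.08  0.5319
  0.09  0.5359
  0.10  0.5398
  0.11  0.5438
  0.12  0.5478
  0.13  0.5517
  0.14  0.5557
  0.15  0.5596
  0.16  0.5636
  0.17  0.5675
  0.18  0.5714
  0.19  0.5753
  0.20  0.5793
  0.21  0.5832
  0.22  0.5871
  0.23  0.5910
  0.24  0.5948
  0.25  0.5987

£27.94

σ√T = 0.16·√0.75 = 0.1386
d₁ = [ln(443/447) + (0.072 − 0.036 + 0.16²/2)·0.75] / 0.1386 = [-0.0090 + 0.0366] / 0.1386 = 0.1993 ≈ 0.20
d₂ = d₁ − σ√T = 0.1993 − 0.1386 = 0.0607 ≈ 0.06
e^(−qT) = e^(−0.036·0.75) = 0.9734;  e^(−rT) = e^(−0.072·0.75) = 0.9474
N(d₁) = N(0.20) = 0.5793;  N(d₂) = N(0.06) = 0.5239
C = 443·0.9734·0.5793 − 447·0.9474·0.5239 = 249.8035 − 221.8653 = 27.9383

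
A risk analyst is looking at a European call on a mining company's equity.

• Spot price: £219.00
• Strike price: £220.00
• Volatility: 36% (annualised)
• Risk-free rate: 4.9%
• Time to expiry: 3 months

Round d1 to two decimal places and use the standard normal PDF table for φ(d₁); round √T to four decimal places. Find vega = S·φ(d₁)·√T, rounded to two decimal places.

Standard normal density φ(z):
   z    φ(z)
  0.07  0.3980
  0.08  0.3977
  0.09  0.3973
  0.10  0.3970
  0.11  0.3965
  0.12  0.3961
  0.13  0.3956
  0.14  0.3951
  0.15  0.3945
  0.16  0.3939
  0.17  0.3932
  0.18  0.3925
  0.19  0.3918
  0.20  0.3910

43.32

T = 0.25;  σ√T = 0.1800
ln(S/K) + (r + σ²/2)T = ln(219/220) + (0.049 + 0.36²/2)·0.25 = -0.0046 + 0.0284 = 0.0239
d₁ = 0.0239 / 0.1800 = 0.1327 → 0.13
√T = √0.25 = 0.5000
φ(d₁) = φ(0.13) = 0.3956
vega = S·φ(d₁)·√T = 219·0.3956·0.5000 = 43.3182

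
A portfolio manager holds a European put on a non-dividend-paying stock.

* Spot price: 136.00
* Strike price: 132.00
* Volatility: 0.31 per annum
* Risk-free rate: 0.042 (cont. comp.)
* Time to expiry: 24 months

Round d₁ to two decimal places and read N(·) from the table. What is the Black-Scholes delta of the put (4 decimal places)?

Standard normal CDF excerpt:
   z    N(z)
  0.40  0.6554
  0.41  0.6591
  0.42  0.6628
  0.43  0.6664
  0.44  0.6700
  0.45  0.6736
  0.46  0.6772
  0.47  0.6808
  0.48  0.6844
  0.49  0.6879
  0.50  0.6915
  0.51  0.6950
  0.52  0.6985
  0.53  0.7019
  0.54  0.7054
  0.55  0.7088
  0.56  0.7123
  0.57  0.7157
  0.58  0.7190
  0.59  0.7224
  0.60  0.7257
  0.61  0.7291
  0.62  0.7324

σ√T = 0.31·√2 = 0.4384
d₁ = [ln(136/132) + (0.042 + ½·0.31²)·2] / (σ√T) = (0.0299 + 0.1801) / 0.4384 = 0.4789 which rounds to 0.48
N(d₁) = N(0.48) = 0.6844
Δ_put = N(d₁) − 1 = 0.6844 − 1 = -0.3156

-0.3156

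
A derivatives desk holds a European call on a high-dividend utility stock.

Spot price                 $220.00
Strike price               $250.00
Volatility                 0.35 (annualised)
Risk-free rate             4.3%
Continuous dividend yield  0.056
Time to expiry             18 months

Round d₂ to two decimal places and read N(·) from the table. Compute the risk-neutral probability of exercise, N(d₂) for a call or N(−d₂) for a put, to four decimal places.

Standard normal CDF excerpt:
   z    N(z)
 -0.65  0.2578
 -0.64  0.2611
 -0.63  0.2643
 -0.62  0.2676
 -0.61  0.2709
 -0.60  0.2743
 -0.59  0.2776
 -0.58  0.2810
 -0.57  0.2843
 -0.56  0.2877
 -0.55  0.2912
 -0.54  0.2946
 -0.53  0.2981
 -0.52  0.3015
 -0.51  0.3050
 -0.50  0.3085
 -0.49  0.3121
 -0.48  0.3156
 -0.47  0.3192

σ√T = 0.35 × 1.2247 = 0.4287
d₁ = [ln(220/250) + (0.043 − 0.056 + ½·0.35²)·1.5] / (σ√T) = (-0.1278 + 0.0724) / 0.4287 = -0.1294 ⇒ -0.13
d₂ = -0.1294 − 0.4287 = -0.5580 ⇒ -0.56
Pr(exercise) under Q = N(d₂) = 0.2877

0.2877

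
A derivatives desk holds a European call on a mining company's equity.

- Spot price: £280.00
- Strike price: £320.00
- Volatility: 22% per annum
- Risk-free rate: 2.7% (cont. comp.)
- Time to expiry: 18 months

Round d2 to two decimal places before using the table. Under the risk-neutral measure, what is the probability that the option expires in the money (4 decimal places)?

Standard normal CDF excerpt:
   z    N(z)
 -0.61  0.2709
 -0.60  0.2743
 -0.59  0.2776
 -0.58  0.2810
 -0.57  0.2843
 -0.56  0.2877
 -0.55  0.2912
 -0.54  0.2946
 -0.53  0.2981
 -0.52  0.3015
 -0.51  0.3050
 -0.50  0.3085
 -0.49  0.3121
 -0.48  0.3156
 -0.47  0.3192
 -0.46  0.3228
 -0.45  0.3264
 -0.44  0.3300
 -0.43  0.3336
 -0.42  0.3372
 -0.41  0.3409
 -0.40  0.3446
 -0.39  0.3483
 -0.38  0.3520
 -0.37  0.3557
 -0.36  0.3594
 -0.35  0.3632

σ√T = 0.22·√1.5 = 0.2694
d₁ = [ln(280/320) + (0.027 + 0.22²/2)·1.5] / 0.2694 = [-0.1335 + 0.0768] / 0.2694 = -0.2105 which rounds to -0.21
d₂ = d₁ − σ√T = -0.2105 − 0.2694 = -0.4800 which rounds to -0.48
Pr(exercise) under Q = N(d₂) = 0.3156

0.3156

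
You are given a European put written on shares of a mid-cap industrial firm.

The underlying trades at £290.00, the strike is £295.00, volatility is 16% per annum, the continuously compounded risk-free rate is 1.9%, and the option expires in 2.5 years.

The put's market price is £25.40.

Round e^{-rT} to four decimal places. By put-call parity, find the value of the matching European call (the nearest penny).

e^(−rT) = e^(−0.019·2.5) = 0.9536
Put-call parity: C − P = S − K·e^(−rT) = 290 − 295·0.9536 = 290 − 281.3120 = 8.6880
C = P + (C − P) = 25.40 + (8.6880) = 34.0880

£34.09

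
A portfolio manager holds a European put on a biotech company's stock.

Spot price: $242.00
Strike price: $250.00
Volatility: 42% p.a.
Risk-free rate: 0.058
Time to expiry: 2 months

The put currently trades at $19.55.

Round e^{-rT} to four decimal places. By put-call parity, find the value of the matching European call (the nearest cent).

e^(−rT) = e^(−0.058·0.1667) = 0.9904
Put-call parity: C − P = S − K·e^(−rT) = 242 − 250·0.9904 = 242 − 247.6000 = -5.6000
C = P + (C − P) = 19.55 + (-5.6000) = 13.9500

$13.95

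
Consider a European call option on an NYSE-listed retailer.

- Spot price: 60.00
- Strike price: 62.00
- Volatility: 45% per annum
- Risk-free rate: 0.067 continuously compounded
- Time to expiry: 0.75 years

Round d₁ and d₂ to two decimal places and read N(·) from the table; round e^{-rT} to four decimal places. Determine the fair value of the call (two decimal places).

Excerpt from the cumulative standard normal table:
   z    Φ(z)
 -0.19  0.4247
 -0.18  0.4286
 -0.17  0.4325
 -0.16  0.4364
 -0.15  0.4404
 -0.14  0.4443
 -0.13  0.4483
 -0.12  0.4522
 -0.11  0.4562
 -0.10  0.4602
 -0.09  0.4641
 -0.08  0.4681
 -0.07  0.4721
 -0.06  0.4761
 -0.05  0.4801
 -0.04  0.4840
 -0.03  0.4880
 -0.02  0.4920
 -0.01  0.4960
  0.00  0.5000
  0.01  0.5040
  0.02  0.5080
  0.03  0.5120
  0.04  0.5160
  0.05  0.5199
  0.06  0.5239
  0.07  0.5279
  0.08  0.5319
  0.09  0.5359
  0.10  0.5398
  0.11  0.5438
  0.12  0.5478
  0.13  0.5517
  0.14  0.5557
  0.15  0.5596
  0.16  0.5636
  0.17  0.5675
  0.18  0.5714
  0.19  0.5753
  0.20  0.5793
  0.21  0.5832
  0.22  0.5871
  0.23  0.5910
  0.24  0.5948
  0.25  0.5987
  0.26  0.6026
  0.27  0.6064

9.72

T = 0.75;  σ√T = 0.3897
d₁ = [ln(60/62) + (0.067 + ½·0.45²)·0.75] / (σ√T) = (-0.0328 + 0.1262) / 0.3897 = 0.2397 which rounds to 0.24
d₂ = 0.2397 − 0.3897 = -0.1501 which rounds to -0.15
e^(−rT) = e^(−0.067·0.75) = 0.9510
C = 60·N(0.24) − 62·0.9510·N(-0.15) = 60·0.5948 − 62·0.9510·0.4404 = 35.6880 − 25.9669 = 9.7211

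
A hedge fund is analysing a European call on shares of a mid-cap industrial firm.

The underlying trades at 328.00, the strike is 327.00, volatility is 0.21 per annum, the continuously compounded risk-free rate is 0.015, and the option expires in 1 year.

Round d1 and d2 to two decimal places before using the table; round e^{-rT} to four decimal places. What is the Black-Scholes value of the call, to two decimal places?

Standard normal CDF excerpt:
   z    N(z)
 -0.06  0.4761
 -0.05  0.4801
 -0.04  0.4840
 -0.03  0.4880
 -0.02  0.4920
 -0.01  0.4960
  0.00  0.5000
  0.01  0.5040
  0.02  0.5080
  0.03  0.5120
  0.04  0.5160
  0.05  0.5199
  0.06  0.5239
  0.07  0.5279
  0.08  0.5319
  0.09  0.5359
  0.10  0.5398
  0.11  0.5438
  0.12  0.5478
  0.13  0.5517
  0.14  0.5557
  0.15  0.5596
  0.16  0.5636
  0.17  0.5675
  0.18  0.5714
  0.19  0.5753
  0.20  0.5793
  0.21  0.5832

σ√T = 0.21 × 1.0000 = 0.2100
d₁ = [ln(328/327) + (0.015 + 0.21²/2)·1] / 0.2100 = [0.0031 + 0.0370] / 0.2100 = 0.1910 ⇒ 0.19
d₂ = d₁ − σ√T = 0.1910 − 0.2100 = -0.0190 ⇒ -0.02
exp(−rT) = exp(−0.015·1) = 0.9851
N(d₁) = N(0.19) = 0.5753;  N(d₂) = N(-0.02) = 0.4920
C = 328·0.5753 − 327·0.9851·0.4920 = 188.6984 − 158.4868 = 30.2116

30.21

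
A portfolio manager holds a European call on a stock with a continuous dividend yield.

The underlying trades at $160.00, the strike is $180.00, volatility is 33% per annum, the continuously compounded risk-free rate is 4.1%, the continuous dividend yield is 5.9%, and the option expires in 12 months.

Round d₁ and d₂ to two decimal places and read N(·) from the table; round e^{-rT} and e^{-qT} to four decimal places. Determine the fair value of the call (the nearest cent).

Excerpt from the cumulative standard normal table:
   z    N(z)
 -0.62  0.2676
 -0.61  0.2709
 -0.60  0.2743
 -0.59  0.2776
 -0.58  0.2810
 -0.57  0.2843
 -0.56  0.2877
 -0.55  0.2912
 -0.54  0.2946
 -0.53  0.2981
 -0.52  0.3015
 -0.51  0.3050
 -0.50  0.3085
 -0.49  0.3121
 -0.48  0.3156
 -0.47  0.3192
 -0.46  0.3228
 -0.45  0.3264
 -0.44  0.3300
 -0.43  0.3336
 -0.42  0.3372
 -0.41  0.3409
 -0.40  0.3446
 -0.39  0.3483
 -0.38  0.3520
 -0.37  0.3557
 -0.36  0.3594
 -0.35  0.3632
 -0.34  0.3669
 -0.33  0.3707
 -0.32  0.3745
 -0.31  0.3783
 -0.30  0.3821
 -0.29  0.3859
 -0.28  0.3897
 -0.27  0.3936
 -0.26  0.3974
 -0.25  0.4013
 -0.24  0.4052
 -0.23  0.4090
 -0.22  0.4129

σ√T = 0.33 × 1.0000 = 0.3300
d₁ = [ln(160/180) + (0.041 − 0.059 + ½·0.33²)·1] / (σ√T) = (-0.1178 + 0.0365) / 0.3300 = -0.2465 → -0.25
d₂ = -0.2465 − 0.3300 = -0.5765 → -0.58
exp(−qT) = exp(−0.059·1) = 0.9427;  exp(−rT) = exp(−0.041·1) = 0.9598
N(d₁) = N(-0.25) = 0.4013;  N(d₂) = N(-0.58) = 0.2810
C = 160·0.9427·0.4013 − 180·0.9598·0.2810 = 60.5289 − 48.5467 = 11.9822

$11.98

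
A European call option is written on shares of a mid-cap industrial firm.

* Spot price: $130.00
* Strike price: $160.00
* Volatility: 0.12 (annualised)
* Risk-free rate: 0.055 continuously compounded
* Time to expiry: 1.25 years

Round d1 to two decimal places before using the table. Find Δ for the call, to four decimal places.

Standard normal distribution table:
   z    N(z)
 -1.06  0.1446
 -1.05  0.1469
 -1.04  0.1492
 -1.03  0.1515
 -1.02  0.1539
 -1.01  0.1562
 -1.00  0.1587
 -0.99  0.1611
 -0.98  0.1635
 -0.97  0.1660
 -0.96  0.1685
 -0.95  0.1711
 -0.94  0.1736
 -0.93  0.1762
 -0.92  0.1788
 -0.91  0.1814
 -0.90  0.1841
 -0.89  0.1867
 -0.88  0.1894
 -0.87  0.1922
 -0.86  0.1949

0.1660

σ√T = 0.12 × 1.1180 = 0.1342
d₁ = [ln(130/160) + (0.055 + 0.12²/2)·1.25] / 0.1342 = [-0.2076 + 0.0777] / 0.1342 = -0.9681 ⇒ -0.97
N(d₁) = N(-0.97) = 0.1660
Δ_call = N(d₁) = 0.1660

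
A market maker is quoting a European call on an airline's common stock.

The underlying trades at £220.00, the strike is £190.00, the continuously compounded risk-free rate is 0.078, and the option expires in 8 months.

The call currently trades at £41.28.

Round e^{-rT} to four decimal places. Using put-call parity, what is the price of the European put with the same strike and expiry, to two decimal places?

exp(−rT) = exp(−0.078·0.6667) = 0.9493
Put-call parity: C − P = S − K·e^(−rT) = 220 − 190·0.9493 = 220 − 180.3670 = 39.6330
P = C − (C − P) = 41.28 − (39.6330) = 1.6470

£1.65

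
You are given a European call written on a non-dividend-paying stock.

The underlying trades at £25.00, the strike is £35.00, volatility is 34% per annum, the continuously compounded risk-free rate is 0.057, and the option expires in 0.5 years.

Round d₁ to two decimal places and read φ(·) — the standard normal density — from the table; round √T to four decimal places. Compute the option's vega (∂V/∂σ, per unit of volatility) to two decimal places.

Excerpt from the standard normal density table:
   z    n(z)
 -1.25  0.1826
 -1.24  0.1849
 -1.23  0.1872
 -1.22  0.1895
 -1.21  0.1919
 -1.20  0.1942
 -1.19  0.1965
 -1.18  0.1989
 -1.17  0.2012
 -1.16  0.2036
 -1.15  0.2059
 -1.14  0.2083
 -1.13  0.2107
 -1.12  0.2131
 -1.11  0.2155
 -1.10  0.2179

σ√T = 0.34 × 0.7071 = 0.2404
ln(S/K) + (r + σ²/2)T = ln(25/35) + (0.057 + 0.34²/2)·0.5 = -0.3365 + 0.0574 = -0.2791
d₁ = -0.2791 / 0.2404 = -1.1608 → -1.16
√T = √0.5 = 0.7071
φ(d₁) = φ(-1.16) = 0.2036
vega = S·φ(d₁)·√T = 25·0.2036·0.7071 = 3.5991

3.60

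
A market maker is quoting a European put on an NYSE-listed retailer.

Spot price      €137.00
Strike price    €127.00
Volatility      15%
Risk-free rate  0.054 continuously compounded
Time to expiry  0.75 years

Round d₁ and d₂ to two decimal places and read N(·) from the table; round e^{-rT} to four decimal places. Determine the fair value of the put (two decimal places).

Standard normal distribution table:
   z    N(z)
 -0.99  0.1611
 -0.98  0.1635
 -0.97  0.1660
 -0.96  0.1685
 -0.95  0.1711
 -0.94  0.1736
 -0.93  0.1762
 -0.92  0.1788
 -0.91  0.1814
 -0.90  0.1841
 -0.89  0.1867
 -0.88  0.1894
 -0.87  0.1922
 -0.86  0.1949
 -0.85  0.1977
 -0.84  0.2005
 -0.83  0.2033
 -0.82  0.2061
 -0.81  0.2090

€1.71

σ√T = 0.15 × 0.8660 = 0.1299
d₁ = [ln(137/127) + (0.054 + 0.15²/2)·0.75] / 0.1299 = [0.0758 + 0.0489] / 0.1299 = 0.9602 → 0.96
d₂ = d₁ − σ√T = 0.9602 − 0.1299 = 0.8303 → 0.83
e^(−rT) = e^(−0.054·0.75) = 0.9603
N(−d₂) = N(-0.83) = 0.2033;  N(−d₁) = N(-0.96) = 0.1685
P = 127·0.9603·0.2033 − 137·0.1685 = 24.7941 − 23.0845 = 1.7096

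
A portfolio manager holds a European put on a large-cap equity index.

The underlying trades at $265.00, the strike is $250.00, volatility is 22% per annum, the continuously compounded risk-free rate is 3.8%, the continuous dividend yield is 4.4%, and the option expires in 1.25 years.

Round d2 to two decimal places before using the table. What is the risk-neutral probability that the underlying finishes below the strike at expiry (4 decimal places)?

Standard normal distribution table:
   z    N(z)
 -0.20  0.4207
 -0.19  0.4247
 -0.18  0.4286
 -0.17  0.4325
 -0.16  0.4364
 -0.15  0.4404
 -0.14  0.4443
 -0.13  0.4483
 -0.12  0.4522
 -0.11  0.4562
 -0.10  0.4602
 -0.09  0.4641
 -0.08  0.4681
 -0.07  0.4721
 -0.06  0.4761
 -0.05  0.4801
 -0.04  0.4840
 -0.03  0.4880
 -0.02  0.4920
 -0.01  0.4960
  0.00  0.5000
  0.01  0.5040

0.4681

σ√T = 0.22 × 1.1180 = 0.2460
d₁ = [ln(265/250) + (0.038 − 0.044 + ½·0.22²)·1.25] / (σ√T) = (0.0583 + 0.0227) / 0.2460 = 0.3294 ≈ 0.33
d₂ = 0.3294 − 0.2460 = 0.0834 ≈ 0.08
Pr(exercise) under Q = N(−d₂) = N(-0.08) = 0.4681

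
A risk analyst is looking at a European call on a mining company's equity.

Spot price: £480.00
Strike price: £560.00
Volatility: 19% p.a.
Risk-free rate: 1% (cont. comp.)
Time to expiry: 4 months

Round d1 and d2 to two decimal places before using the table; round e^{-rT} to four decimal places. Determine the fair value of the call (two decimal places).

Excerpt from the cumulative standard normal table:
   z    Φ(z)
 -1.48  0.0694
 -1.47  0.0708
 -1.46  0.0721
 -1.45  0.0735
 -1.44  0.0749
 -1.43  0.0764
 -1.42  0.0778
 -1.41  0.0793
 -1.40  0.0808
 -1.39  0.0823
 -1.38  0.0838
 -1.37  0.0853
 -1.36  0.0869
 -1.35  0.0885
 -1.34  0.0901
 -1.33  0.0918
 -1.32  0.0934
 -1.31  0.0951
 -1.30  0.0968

σ√T = 0.19·√0.3333 = 0.1097
d₁ = [ln(480/560) + (0.01 + 0.19²/2)·0.3333] / 0.1097 = [-0.1542 + 0.0093] / 0.1097 = -1.3200 ≈ -1.32
d₂ = d₁ − σ√T = -1.3200 − 0.1097 = -1.4297 ≈ -1.43
e^(−rT) = e^(−0.01·0.3333) = 0.9967
N(d₁) = N(-1.32) = 0.0934;  N(d₂) = N(-1.43) = 0.0764
C = 480·0.0934 − 560·0.9967·0.0764 = 44.8320 − 42.6428 = 2.1892

£2.19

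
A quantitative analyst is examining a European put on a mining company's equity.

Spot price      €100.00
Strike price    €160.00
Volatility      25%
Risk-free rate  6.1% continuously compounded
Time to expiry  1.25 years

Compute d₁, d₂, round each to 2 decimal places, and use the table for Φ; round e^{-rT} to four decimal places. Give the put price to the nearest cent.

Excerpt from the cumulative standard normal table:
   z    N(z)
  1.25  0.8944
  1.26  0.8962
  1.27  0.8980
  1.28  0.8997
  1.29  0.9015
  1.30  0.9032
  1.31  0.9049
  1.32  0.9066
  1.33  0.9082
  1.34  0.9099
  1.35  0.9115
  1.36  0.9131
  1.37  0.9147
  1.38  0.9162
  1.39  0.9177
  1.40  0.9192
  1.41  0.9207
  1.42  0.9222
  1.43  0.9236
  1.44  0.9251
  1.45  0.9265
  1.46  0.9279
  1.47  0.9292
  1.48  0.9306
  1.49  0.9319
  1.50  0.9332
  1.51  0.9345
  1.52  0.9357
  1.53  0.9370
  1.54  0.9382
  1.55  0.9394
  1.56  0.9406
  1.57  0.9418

€49.47

T = 1.25;  σ√T = 0.2795
d₁ = [ln(100/160) + (0.061 + 0.25²/2)·1.25] / 0.2795 = [-0.4700 + 0.1153] / 0.2795 = -1.2690 ⇒ -1.27
d₂ = d₁ − σ√T = -1.2690 − 0.2795 = -1.5485 ⇒ -1.55
e^(−rT) = e^(−0.061·1.25) = 0.9266
P = 160·0.9266·N(1.55) − 100·N(1.27) = 160·0.9266·0.9394 − 100·0.8980 = 139.2717 − 89.8000 = 49.4717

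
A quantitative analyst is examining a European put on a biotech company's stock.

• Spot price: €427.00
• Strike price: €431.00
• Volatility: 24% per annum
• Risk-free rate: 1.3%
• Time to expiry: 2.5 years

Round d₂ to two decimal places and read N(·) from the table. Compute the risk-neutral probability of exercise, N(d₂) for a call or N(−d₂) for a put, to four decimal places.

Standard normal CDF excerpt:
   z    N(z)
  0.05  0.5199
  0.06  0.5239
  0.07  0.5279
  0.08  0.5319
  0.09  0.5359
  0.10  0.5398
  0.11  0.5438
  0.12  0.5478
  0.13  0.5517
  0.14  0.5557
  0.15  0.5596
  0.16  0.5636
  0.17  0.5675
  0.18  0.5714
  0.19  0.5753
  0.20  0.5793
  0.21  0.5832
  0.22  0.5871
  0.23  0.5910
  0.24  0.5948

0.5517

σ√T = 0.24 × 1.5811 = 0.3795
ln(S/K) + (r + σ²/2)T = ln(427/431) + (0.013 + 0.24²/2)·2.5 = -0.0093 + 0.1045 = 0.0952
d₁ = 0.0952 / 0.3795 = 0.2508 which rounds to 0.25
d₂ = d₁ − σ√T = 0.2508 − 0.3795 = -0.1287 which rounds to -0.13
Pr(exercise) under Q = N(−d₂) = N(0.13) = 0.5517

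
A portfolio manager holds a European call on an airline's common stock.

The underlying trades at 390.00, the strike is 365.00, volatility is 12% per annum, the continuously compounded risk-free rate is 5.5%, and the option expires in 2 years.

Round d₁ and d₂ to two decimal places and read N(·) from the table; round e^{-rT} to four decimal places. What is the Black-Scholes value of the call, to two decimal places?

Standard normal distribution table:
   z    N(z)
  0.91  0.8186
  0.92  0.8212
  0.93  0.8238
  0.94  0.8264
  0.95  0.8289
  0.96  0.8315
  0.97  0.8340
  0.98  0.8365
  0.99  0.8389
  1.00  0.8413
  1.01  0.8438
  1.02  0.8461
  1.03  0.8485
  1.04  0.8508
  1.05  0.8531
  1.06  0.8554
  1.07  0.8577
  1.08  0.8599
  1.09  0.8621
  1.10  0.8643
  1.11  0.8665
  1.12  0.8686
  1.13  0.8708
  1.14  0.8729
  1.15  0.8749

σ√T = 0.12·√2 = 0.1697
d₁ = [ln(390/365) + (0.055 + 0.12²/2)·2] / 0.1697 = [0.0662 + 0.1244] / 0.1697 = 1.1234 ⇒ 1.12
d₂ = d₁ − σ√T = 1.1234 − 0.1697 = 0.9537 ⇒ 0.95
exp(−rT) = exp(−0.055·2) = 0.8958
N(d₁) = N(1.12) = 0.8686;  N(d₂) = N(0.95) = 0.8289
C = 390·0.8686 − 365·0.8958·0.8289 = 338.7540 − 271.0229 = 67.7311

67.73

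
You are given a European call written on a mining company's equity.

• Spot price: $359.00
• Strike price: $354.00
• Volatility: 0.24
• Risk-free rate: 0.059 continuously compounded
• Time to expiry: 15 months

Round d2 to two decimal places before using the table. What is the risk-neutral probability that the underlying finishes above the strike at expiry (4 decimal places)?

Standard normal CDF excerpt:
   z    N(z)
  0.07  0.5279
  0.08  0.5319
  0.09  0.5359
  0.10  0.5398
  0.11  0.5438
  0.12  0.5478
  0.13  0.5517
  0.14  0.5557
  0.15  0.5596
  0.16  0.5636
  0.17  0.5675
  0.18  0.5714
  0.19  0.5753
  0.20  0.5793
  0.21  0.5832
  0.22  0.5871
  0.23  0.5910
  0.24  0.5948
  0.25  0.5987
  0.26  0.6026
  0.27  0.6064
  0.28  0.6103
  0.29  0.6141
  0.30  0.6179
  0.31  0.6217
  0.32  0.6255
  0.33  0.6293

0.5753

σ√T = 0.24·√1.25 = 0.2683
d₁ = [ln(359/354) + (0.059 + 0.24²/2)·1.25] / 0.2683 = [0.0140 + 0.1097] / 0.2683 = 0.4613 which rounds to 0.46
d₂ = d₁ − σ√T = 0.4613 − 0.2683 = 0.1930 which rounds to 0.19
Pr(exercise) under Q = N(d₂) = 0.5753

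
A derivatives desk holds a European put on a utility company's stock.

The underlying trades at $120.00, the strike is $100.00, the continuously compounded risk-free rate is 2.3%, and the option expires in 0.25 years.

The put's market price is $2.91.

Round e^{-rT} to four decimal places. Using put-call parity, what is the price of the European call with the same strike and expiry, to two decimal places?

e^(−rT) = e^(−0.023·0.25) = 0.9943
Put-call parity: C − P = S − K·e^(−rT) = 120 − 100·0.9943 = 120 − 99.4300 = 20.5700
C = P + (C − P) = 2.91 + (20.5700) = 23.4800

$23.48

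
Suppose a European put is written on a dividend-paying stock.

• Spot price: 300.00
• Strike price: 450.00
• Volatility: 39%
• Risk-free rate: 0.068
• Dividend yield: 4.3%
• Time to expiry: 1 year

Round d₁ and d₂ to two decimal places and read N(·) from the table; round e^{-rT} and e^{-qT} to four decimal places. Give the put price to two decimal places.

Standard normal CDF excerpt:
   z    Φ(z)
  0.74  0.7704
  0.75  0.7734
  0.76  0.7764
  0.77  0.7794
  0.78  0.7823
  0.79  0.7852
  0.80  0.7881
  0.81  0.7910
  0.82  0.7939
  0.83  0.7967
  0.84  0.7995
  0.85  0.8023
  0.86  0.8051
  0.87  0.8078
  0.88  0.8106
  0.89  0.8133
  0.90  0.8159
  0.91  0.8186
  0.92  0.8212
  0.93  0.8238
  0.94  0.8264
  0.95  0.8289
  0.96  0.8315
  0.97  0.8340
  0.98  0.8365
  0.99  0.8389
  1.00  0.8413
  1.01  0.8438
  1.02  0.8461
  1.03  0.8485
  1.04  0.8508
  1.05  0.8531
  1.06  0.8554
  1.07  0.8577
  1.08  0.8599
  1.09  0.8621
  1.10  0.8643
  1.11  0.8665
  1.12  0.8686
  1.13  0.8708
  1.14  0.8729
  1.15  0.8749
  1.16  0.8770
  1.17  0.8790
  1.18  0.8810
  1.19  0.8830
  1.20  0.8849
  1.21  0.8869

144.75

σ√T = 0.39·√1 = 0.3900
d₁ = [ln(300/450) + (0.068 − 0.043 + 0.39²/2)·1] / 0.3900 = [-0.4055 + 0.1011] / 0.3900 = -0.7806 → -0.78
d₂ = d₁ − σ√T = -0.7806 − 0.3900 = -1.1706 → -1.17
e^(−qT) = e^(−0.043·1) = 0.9579;  e^(−rT) = e^(−0.068·1) = 0.9343
N(−d₂) = N(1.17) = 0.8790;  N(−d₁) = N(0.78) = 0.7823
P = 450·0.9343·0.8790 − 300·0.9579·0.7823 = 369.5624 − 224.8096 = 144.7528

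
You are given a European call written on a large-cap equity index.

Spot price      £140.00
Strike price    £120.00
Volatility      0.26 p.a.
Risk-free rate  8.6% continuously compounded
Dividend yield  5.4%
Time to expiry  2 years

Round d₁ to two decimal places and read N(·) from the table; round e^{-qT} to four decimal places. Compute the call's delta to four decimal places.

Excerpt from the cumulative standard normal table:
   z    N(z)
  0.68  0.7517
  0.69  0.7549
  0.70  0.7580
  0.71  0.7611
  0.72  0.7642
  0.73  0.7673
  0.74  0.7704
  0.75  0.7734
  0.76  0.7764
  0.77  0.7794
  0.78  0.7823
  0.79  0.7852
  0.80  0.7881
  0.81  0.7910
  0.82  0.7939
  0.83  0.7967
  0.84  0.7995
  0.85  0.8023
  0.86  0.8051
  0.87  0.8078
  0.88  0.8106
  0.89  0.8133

0.7022

σ√T = 0.26 × 1.4142 = 0.3677
d₁ = [ln(140/120) + (0.086 − 0.054 + ½·0.26²)·2] / (σ√T) = (0.1542 + 0.1316) / 0.3677 = 0.7771 ⇒ 0.78
N(d₁) = N(0.78) = 0.7823
Δ_call = exp(−qT)·N(d₁) = 0.8976·0.7823 = 0.7022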